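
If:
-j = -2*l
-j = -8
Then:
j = 8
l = 4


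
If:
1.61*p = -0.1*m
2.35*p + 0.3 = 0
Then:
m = 2.06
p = -0.13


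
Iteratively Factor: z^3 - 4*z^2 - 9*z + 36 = (z + 3)*(z^2 - 7*z + 12) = (z - 3)*(z + 3)*(z - 4)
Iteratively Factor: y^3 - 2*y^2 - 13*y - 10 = (y + 1)*(y^2 - 3*y - 10) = (y - 5)*(y + 1)*(y + 2)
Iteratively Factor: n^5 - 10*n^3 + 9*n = (n)*(n^4 - 10*n^2 + 9) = n*(n + 3)*(n^3 - 3*n^2 - n + 3) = n*(n + 1)*(n + 3)*(n^2 - 4*n + 3) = n*(n - 1)*(n + 1)*(n + 3)*(n - 3)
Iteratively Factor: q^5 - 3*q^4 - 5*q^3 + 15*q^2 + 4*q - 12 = (q + 2)*(q^4 - 5*q^3 + 5*q^2 + 5*q - 6) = (q - 1)*(q + 2)*(q^3 - 4*q^2 + q + 6) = (q - 1)*(q + 1)*(q + 2)*(q^2 - 5*q + 6) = (q - 3)*(q - 1)*(q + 1)*(q + 2)*(q - 2)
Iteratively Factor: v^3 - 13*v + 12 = (v - 1)*(v^2 + v - 12) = (v - 1)*(v + 4)*(v - 3)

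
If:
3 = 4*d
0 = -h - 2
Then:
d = 3/4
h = -2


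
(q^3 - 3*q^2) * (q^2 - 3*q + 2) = q^5 - 6*q^4 + 11*q^3 - 6*q^2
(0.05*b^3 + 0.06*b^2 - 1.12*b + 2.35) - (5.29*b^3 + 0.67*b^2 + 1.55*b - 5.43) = -5.24*b^3 - 0.61*b^2 - 2.67*b + 7.78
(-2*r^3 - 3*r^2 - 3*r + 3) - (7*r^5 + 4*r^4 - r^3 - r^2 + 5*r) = -7*r^5 - 4*r^4 - r^3 - 2*r^2 - 8*r + 3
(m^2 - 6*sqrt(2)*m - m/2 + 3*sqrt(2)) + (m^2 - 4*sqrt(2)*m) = 2*m^2 - 10*sqrt(2)*m - m/2 + 3*sqrt(2)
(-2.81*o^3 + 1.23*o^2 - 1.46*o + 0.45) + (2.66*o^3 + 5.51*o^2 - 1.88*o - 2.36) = -0.15*o^3 + 6.74*o^2 - 3.34*o - 1.91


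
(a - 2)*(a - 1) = a^2 - 3*a + 2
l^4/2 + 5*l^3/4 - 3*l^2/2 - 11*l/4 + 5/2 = (l/2 + 1)*(l - 1)^2*(l + 5/2)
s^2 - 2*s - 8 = (s - 4)*(s + 2)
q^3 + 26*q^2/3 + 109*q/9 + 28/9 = (q + 1/3)*(q + 4/3)*(q + 7)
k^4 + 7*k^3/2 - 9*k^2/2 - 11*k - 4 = (k - 2)*(k + 1/2)*(k + 1)*(k + 4)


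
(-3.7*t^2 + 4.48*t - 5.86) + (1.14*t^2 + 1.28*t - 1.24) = -2.56*t^2 + 5.76*t - 7.1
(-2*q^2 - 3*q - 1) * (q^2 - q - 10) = -2*q^4 - q^3 + 22*q^2 + 31*q + 10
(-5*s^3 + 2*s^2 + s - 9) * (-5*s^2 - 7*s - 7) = 25*s^5 + 25*s^4 + 16*s^3 + 24*s^2 + 56*s + 63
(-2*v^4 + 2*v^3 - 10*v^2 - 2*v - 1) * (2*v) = -4*v^5 + 4*v^4 - 20*v^3 - 4*v^2 - 2*v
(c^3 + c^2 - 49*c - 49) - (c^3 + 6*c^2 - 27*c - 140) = -5*c^2 - 22*c + 91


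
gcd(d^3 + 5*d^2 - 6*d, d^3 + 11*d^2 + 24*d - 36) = d^2 + 5*d - 6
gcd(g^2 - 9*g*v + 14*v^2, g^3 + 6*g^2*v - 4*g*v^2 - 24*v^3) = -g + 2*v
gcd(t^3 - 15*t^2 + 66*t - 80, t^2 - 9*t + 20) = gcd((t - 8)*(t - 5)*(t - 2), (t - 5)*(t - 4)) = t - 5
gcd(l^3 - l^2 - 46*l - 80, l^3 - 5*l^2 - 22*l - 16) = l^2 - 6*l - 16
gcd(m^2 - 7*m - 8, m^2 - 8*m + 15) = 1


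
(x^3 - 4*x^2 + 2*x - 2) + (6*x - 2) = x^3 - 4*x^2 + 8*x - 4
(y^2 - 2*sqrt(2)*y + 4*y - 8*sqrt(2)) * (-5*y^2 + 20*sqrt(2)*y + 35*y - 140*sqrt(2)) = -5*y^4 + 15*y^3 + 30*sqrt(2)*y^3 - 90*sqrt(2)*y^2 + 60*y^2 - 840*sqrt(2)*y + 240*y + 2240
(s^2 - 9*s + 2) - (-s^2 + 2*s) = 2*s^2 - 11*s + 2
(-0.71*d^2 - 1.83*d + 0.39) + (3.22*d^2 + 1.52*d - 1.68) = 2.51*d^2 - 0.31*d - 1.29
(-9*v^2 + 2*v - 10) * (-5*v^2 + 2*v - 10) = 45*v^4 - 28*v^3 + 144*v^2 - 40*v + 100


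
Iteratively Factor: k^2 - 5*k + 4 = (k - 1)*(k - 4)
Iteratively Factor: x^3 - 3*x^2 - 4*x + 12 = (x + 2)*(x^2 - 5*x + 6) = (x - 2)*(x + 2)*(x - 3)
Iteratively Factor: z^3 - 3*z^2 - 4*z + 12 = (z - 3)*(z^2 - 4) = (z - 3)*(z + 2)*(z - 2)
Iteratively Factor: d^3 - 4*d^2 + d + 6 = (d + 1)*(d^2 - 5*d + 6) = (d - 2)*(d + 1)*(d - 3)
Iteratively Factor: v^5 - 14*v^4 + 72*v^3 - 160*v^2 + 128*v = (v - 4)*(v^4 - 10*v^3 + 32*v^2 - 32*v) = (v - 4)^2*(v^3 - 6*v^2 + 8*v) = (v - 4)^3*(v^2 - 2*v) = v*(v - 4)^3*(v - 2)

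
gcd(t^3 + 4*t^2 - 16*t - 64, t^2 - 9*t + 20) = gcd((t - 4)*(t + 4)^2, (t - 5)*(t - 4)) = t - 4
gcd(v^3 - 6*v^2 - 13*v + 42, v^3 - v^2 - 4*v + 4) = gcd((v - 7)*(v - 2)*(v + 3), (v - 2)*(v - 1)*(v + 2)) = v - 2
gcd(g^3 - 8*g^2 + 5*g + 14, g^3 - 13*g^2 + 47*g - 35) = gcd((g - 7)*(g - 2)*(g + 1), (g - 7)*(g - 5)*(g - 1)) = g - 7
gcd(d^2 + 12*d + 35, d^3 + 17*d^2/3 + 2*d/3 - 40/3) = d + 5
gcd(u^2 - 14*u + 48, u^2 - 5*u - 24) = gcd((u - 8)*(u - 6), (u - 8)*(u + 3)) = u - 8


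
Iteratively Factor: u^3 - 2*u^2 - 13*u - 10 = (u - 5)*(u^2 + 3*u + 2) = (u - 5)*(u + 1)*(u + 2)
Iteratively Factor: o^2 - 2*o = (o)*(o - 2)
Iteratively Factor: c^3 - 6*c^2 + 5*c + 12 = (c + 1)*(c^2 - 7*c + 12) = (c - 4)*(c + 1)*(c - 3)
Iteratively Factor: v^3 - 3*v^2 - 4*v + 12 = (v - 2)*(v^2 - v - 6) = (v - 2)*(v + 2)*(v - 3)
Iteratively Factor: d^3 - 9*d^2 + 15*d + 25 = (d - 5)*(d^2 - 4*d - 5) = (d - 5)^2*(d + 1)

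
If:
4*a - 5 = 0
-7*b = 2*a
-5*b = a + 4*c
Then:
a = 5/4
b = -5/14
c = 15/112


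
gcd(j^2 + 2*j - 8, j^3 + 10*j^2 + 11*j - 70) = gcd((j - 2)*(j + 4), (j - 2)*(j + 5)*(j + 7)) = j - 2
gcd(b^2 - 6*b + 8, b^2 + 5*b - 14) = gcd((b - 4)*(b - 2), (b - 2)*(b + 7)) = b - 2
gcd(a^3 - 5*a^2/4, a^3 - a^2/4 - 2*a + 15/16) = a - 5/4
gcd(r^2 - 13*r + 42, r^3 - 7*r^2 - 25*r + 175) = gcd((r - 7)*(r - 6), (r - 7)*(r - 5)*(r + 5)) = r - 7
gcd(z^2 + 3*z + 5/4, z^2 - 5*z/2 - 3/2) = z + 1/2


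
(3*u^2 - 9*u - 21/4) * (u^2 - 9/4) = 3*u^4 - 9*u^3 - 12*u^2 + 81*u/4 + 189/16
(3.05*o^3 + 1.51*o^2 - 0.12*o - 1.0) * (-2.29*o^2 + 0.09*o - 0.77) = -6.9845*o^5 - 3.1834*o^4 - 1.9378*o^3 + 1.1165*o^2 + 0.0024*o + 0.77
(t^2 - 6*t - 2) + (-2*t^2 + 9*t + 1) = -t^2 + 3*t - 1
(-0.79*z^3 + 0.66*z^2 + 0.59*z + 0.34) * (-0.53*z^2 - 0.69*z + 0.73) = 0.4187*z^5 + 0.1953*z^4 - 1.3448*z^3 - 0.1055*z^2 + 0.1961*z + 0.2482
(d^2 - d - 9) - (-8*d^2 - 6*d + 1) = 9*d^2 + 5*d - 10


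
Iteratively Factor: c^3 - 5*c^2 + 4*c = (c - 4)*(c^2 - c) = (c - 4)*(c - 1)*(c)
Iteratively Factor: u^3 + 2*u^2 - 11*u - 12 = (u + 1)*(u^2 + u - 12) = (u + 1)*(u + 4)*(u - 3)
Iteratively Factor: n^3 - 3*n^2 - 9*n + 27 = (n - 3)*(n^2 - 9) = (n - 3)^2*(n + 3)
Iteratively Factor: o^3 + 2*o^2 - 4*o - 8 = (o + 2)*(o^2 - 4) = (o + 2)^2*(o - 2)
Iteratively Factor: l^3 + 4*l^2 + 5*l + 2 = (l + 1)*(l^2 + 3*l + 2) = (l + 1)^2*(l + 2)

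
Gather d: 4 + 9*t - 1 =9*t + 3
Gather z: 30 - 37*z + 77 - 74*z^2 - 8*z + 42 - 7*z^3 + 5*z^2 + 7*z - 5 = -7*z^3 - 69*z^2 - 38*z + 144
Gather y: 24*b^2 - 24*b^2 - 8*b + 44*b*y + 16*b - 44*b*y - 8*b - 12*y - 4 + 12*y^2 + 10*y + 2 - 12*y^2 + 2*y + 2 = 0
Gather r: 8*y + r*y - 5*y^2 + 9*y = r*y - 5*y^2 + 17*y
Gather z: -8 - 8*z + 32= 24 - 8*z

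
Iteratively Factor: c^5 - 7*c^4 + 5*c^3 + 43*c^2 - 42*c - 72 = (c + 1)*(c^4 - 8*c^3 + 13*c^2 + 30*c - 72) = (c + 1)*(c + 2)*(c^3 - 10*c^2 + 33*c - 36) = (c - 3)*(c + 1)*(c + 2)*(c^2 - 7*c + 12) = (c - 3)^2*(c + 1)*(c + 2)*(c - 4)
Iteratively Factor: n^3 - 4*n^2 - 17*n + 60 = (n - 5)*(n^2 + n - 12) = (n - 5)*(n + 4)*(n - 3)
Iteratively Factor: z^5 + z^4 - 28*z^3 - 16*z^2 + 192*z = (z)*(z^4 + z^3 - 28*z^2 - 16*z + 192) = z*(z - 4)*(z^3 + 5*z^2 - 8*z - 48) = z*(z - 4)*(z - 3)*(z^2 + 8*z + 16) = z*(z - 4)*(z - 3)*(z + 4)*(z + 4)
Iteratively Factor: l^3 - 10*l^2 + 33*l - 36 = (l - 3)*(l^2 - 7*l + 12) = (l - 4)*(l - 3)*(l - 3)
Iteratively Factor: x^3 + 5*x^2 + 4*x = (x + 1)*(x^2 + 4*x) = x*(x + 1)*(x + 4)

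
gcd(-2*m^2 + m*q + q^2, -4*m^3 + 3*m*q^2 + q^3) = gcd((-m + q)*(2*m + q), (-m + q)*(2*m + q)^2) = -2*m^2 + m*q + q^2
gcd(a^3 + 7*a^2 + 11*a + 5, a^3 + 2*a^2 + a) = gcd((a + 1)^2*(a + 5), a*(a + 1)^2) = a^2 + 2*a + 1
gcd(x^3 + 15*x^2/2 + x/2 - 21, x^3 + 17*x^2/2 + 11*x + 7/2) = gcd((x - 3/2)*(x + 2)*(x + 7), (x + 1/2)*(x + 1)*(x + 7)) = x + 7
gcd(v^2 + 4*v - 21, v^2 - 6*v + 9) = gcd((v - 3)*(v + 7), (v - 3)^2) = v - 3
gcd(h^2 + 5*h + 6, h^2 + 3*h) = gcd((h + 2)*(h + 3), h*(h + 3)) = h + 3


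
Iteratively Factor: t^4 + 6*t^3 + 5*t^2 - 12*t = (t)*(t^3 + 6*t^2 + 5*t - 12) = t*(t - 1)*(t^2 + 7*t + 12) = t*(t - 1)*(t + 4)*(t + 3)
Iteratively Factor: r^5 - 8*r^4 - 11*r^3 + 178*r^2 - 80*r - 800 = (r - 4)*(r^4 - 4*r^3 - 27*r^2 + 70*r + 200) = (r - 5)*(r - 4)*(r^3 + r^2 - 22*r - 40) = (r - 5)*(r - 4)*(r + 2)*(r^2 - r - 20) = (r - 5)^2*(r - 4)*(r + 2)*(r + 4)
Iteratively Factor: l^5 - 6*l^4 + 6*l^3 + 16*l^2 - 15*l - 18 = (l - 2)*(l^4 - 4*l^3 - 2*l^2 + 12*l + 9) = (l - 2)*(l + 1)*(l^3 - 5*l^2 + 3*l + 9) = (l - 2)*(l + 1)^2*(l^2 - 6*l + 9) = (l - 3)*(l - 2)*(l + 1)^2*(l - 3)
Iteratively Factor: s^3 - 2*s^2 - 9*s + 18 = (s - 2)*(s^2 - 9) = (s - 3)*(s - 2)*(s + 3)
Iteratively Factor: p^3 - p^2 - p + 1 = (p - 1)*(p^2 - 1) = (p - 1)^2*(p + 1)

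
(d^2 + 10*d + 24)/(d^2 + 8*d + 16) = (d + 6)/(d + 4)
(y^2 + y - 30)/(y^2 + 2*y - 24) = (y - 5)/(y - 4)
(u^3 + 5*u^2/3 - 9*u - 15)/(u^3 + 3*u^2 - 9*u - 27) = (u + 5/3)/(u + 3)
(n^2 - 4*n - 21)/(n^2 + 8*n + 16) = (n^2 - 4*n - 21)/(n^2 + 8*n + 16)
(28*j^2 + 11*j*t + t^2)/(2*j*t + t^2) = (28*j^2 + 11*j*t + t^2)/(t*(2*j + t))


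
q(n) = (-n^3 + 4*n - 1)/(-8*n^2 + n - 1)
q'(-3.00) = 0.18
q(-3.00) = -0.18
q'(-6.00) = 0.14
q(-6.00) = -0.65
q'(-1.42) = 0.37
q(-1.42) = 0.21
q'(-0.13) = -0.20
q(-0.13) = 1.20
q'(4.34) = 0.15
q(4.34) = 0.44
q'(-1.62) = 0.32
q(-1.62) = 0.14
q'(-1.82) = 0.28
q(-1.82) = 0.08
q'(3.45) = 0.16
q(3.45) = 0.30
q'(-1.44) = 0.37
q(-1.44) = 0.20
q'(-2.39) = 0.22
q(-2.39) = -0.06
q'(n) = (4 - 3*n^2)/(-8*n^2 + n - 1) + (16*n - 1)*(-n^3 + 4*n - 1)/(-8*n^2 + n - 1)^2 = (-(16*n - 1)*(n^3 - 4*n + 1) + (3*n^2 - 4)*(8*n^2 - n + 1))/(8*n^2 - n + 1)^2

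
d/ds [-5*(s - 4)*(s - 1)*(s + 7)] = -15*s^2 - 20*s + 155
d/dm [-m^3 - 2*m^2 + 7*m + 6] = -3*m^2 - 4*m + 7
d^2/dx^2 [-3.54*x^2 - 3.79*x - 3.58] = -7.08000000000000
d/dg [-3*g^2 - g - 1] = -6*g - 1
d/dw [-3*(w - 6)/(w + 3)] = -27/(w + 3)^2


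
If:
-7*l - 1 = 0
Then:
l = -1/7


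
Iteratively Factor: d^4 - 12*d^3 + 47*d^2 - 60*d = (d - 5)*(d^3 - 7*d^2 + 12*d) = (d - 5)*(d - 4)*(d^2 - 3*d) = d*(d - 5)*(d - 4)*(d - 3)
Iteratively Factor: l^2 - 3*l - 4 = (l - 4)*(l + 1)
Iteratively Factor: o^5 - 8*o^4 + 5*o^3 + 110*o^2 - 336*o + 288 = (o + 4)*(o^4 - 12*o^3 + 53*o^2 - 102*o + 72) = (o - 4)*(o + 4)*(o^3 - 8*o^2 + 21*o - 18) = (o - 4)*(o - 2)*(o + 4)*(o^2 - 6*o + 9) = (o - 4)*(o - 3)*(o - 2)*(o + 4)*(o - 3)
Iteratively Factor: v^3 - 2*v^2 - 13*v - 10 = (v + 1)*(v^2 - 3*v - 10) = (v - 5)*(v + 1)*(v + 2)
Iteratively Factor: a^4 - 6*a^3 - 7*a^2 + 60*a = (a + 3)*(a^3 - 9*a^2 + 20*a) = a*(a + 3)*(a^2 - 9*a + 20) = a*(a - 5)*(a + 3)*(a - 4)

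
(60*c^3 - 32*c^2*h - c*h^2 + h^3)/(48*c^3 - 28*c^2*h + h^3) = (5*c - h)/(4*c - h)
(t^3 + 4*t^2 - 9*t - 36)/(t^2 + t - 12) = t + 3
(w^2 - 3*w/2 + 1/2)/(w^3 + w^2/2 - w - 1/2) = (2*w - 1)/(2*w^2 + 3*w + 1)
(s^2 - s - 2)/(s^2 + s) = (s - 2)/s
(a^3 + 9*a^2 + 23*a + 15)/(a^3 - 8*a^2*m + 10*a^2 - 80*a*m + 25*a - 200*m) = (a^2 + 4*a + 3)/(a^2 - 8*a*m + 5*a - 40*m)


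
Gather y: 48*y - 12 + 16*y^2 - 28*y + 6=16*y^2 + 20*y - 6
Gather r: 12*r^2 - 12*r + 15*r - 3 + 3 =12*r^2 + 3*r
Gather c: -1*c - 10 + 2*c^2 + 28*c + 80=2*c^2 + 27*c + 70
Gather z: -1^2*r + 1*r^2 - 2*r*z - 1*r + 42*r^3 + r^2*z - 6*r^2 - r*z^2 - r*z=42*r^3 - 5*r^2 - r*z^2 - 2*r + z*(r^2 - 3*r)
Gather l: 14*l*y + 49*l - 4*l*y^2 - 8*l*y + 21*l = l*(-4*y^2 + 6*y + 70)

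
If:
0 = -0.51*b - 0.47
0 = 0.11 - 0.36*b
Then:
No Solution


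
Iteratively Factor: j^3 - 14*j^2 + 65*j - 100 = (j - 4)*(j^2 - 10*j + 25) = (j - 5)*(j - 4)*(j - 5)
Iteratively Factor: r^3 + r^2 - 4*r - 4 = (r + 1)*(r^2 - 4) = (r + 1)*(r + 2)*(r - 2)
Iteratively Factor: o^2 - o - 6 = (o + 2)*(o - 3)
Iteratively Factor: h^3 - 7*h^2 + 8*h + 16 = (h - 4)*(h^2 - 3*h - 4) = (h - 4)^2*(h + 1)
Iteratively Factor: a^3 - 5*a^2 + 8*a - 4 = (a - 1)*(a^2 - 4*a + 4) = (a - 2)*(a - 1)*(a - 2)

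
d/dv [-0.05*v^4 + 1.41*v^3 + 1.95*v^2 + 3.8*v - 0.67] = -0.2*v^3 + 4.23*v^2 + 3.9*v + 3.8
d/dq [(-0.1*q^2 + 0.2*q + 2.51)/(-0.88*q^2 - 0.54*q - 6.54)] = (0.23*q^2 + 5.7256*q + 0.0473999999999999)/(0.7744*q^4 + 0.9504*q^3 + 11.802*q^2 + 7.0632*q + 42.7716)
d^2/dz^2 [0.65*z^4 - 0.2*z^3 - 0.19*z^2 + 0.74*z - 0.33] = 7.8*z^2 - 1.2*z - 0.38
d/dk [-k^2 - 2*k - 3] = -2*k - 2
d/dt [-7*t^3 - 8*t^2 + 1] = t*(-21*t - 16)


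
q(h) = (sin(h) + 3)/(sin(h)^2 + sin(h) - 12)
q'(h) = (-2*sin(h)*cos(h) - cos(h))*(sin(h) + 3)/(sin(h)^2 + sin(h) - 12)^2 + cos(h)/(sin(h)^2 + sin(h) - 12) = (-6*sin(h) + cos(h)^2 - 16)*cos(h)/(sin(h)^2 + sin(h) - 12)^2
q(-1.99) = -0.17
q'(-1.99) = 0.03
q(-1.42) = -0.17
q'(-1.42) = -0.01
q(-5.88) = -0.30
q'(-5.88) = -0.12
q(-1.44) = -0.17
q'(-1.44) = -0.01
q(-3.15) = -0.25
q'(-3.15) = 0.10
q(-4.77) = -0.40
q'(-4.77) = -0.01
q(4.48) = -0.17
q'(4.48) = 0.02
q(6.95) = -0.33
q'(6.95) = -0.12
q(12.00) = -0.20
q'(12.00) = -0.07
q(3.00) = -0.27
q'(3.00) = 0.11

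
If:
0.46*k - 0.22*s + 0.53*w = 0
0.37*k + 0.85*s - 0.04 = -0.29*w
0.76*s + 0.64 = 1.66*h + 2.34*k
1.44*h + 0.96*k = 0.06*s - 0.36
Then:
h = -0.80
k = 0.82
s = -0.06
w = -0.74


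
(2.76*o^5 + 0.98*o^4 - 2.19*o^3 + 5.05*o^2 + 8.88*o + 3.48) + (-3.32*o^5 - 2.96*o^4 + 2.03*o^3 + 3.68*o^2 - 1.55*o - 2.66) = -0.56*o^5 - 1.98*o^4 - 0.16*o^3 + 8.73*o^2 + 7.33*o + 0.82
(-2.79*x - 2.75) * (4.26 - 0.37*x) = 1.0323*x^2 - 10.8679*x - 11.715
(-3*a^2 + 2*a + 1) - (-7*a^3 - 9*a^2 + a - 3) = 7*a^3 + 6*a^2 + a + 4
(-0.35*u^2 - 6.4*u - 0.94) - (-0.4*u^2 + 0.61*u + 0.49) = 0.05*u^2 - 7.01*u - 1.43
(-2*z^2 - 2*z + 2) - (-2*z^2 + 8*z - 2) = 4 - 10*z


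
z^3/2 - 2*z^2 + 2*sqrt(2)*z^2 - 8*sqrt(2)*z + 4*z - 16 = (z/2 + sqrt(2))*(z - 4)*(z + 2*sqrt(2))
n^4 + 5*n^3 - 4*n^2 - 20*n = n*(n - 2)*(n + 2)*(n + 5)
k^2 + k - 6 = (k - 2)*(k + 3)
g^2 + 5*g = g*(g + 5)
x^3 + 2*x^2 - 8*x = x*(x - 2)*(x + 4)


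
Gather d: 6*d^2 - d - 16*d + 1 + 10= 6*d^2 - 17*d + 11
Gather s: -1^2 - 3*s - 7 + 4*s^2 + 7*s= 4*s^2 + 4*s - 8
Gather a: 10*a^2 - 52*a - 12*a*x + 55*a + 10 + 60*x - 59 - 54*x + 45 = 10*a^2 + a*(3 - 12*x) + 6*x - 4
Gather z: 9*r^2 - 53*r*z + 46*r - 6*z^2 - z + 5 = 9*r^2 + 46*r - 6*z^2 + z*(-53*r - 1) + 5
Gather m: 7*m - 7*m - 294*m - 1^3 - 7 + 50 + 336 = 378 - 294*m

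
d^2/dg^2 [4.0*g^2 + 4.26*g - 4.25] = 8.00000000000000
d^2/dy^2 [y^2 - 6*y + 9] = 2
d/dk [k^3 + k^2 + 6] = k*(3*k + 2)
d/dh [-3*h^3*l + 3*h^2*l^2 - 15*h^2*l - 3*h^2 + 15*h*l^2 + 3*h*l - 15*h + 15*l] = -9*h^2*l + 6*h*l^2 - 30*h*l - 6*h + 15*l^2 + 3*l - 15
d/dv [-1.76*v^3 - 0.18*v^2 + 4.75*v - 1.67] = -5.28*v^2 - 0.36*v + 4.75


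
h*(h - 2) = h^2 - 2*h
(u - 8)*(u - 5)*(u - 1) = u^3 - 14*u^2 + 53*u - 40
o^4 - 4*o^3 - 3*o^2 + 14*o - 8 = (o - 4)*(o - 1)^2*(o + 2)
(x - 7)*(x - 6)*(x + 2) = x^3 - 11*x^2 + 16*x + 84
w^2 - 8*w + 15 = (w - 5)*(w - 3)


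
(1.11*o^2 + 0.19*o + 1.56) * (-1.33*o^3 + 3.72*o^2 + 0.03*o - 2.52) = -1.4763*o^5 + 3.8765*o^4 - 1.3347*o^3 + 3.0117*o^2 - 0.432*o - 3.9312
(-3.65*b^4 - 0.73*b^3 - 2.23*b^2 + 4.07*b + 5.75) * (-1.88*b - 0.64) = 6.862*b^5 + 3.7084*b^4 + 4.6596*b^3 - 6.2244*b^2 - 13.4148*b - 3.68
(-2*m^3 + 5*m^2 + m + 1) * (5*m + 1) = -10*m^4 + 23*m^3 + 10*m^2 + 6*m + 1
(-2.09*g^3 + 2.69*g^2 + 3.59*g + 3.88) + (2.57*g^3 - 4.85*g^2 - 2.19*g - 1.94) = 0.48*g^3 - 2.16*g^2 + 1.4*g + 1.94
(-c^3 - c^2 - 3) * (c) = -c^4 - c^3 - 3*c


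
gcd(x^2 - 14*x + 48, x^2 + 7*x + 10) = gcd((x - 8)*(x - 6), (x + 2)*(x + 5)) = 1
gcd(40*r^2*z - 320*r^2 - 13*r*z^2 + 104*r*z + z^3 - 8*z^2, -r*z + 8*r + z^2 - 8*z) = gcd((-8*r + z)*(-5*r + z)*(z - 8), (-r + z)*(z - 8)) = z - 8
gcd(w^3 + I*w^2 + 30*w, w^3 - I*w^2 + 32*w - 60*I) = w^2 + I*w + 30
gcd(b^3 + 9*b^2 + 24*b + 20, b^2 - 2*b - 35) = b + 5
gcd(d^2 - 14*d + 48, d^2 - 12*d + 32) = d - 8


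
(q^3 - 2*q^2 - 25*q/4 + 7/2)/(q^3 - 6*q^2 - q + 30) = (q^2 - 4*q + 7/4)/(q^2 - 8*q + 15)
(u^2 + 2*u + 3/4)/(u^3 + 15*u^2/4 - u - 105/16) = 4*(2*u + 1)/(8*u^2 + 18*u - 35)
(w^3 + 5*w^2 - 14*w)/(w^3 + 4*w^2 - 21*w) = (w - 2)/(w - 3)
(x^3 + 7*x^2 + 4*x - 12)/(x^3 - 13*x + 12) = (x^2 + 8*x + 12)/(x^2 + x - 12)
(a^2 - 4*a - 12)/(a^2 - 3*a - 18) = (a + 2)/(a + 3)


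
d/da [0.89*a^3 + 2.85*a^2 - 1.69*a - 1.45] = 2.67*a^2 + 5.7*a - 1.69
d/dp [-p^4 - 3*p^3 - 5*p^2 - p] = -4*p^3 - 9*p^2 - 10*p - 1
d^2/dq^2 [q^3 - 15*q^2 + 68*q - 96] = 6*q - 30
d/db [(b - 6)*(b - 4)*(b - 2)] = 3*b^2 - 24*b + 44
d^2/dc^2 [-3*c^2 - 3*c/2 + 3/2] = -6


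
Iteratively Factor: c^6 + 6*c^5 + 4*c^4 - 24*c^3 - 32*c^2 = (c + 2)*(c^5 + 4*c^4 - 4*c^3 - 16*c^2) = c*(c + 2)*(c^4 + 4*c^3 - 4*c^2 - 16*c) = c^2*(c + 2)*(c^3 + 4*c^2 - 4*c - 16) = c^2*(c + 2)^2*(c^2 + 2*c - 8) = c^2*(c - 2)*(c + 2)^2*(c + 4)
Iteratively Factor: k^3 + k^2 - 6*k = (k - 2)*(k^2 + 3*k) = k*(k - 2)*(k + 3)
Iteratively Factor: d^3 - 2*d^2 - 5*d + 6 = (d - 3)*(d^2 + d - 2) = (d - 3)*(d + 2)*(d - 1)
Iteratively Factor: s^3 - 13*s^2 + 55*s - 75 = (s - 3)*(s^2 - 10*s + 25) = (s - 5)*(s - 3)*(s - 5)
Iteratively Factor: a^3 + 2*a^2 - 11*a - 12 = (a - 3)*(a^2 + 5*a + 4) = (a - 3)*(a + 4)*(a + 1)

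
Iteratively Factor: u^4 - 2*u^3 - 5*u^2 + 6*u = (u)*(u^3 - 2*u^2 - 5*u + 6) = u*(u - 1)*(u^2 - u - 6) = u*(u - 3)*(u - 1)*(u + 2)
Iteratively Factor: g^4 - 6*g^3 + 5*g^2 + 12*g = (g)*(g^3 - 6*g^2 + 5*g + 12) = g*(g + 1)*(g^2 - 7*g + 12) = g*(g - 3)*(g + 1)*(g - 4)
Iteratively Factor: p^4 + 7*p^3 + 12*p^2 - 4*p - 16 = (p + 2)*(p^3 + 5*p^2 + 2*p - 8) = (p + 2)^2*(p^2 + 3*p - 4) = (p + 2)^2*(p + 4)*(p - 1)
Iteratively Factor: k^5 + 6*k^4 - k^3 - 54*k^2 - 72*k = (k)*(k^4 + 6*k^3 - k^2 - 54*k - 72) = k*(k + 3)*(k^3 + 3*k^2 - 10*k - 24) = k*(k + 2)*(k + 3)*(k^2 + k - 12) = k*(k - 3)*(k + 2)*(k + 3)*(k + 4)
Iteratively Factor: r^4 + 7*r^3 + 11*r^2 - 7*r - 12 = (r + 1)*(r^3 + 6*r^2 + 5*r - 12) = (r - 1)*(r + 1)*(r^2 + 7*r + 12) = (r - 1)*(r + 1)*(r + 3)*(r + 4)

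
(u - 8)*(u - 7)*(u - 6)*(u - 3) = u^4 - 24*u^3 + 209*u^2 - 774*u + 1008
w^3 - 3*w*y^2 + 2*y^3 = (w - y)^2*(w + 2*y)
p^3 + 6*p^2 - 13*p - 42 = (p - 3)*(p + 2)*(p + 7)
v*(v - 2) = v^2 - 2*v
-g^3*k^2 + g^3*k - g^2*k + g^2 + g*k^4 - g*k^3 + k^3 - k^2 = (-g + k)*(g + k)*(k - 1)*(g*k + 1)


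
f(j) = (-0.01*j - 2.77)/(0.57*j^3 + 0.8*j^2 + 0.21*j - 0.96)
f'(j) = (-0.01*j - 2.77)*(-1.71*j^2 - 1.6*j - 0.21)/(0.57*j^3 + 0.8*j^2 + 0.21*j - 0.96)^2 - 0.01/(0.57*j^3 + 0.8*j^2 + 0.21*j - 0.96) = (0.0114*j^3 + 4.7447*j^2 + 4.432*j + 0.5913)/(0.3249*j^6 + 0.912*j^5 + 0.8794*j^4 - 0.7584*j^3 - 1.4919*j^2 - 0.4032*j + 0.9216)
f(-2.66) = 0.42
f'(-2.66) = 0.51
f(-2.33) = 0.64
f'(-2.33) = 0.85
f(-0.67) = 3.03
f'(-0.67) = -0.30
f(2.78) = -0.15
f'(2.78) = 0.15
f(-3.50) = 0.17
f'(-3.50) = 0.16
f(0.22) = 3.19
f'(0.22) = 2.38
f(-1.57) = 1.81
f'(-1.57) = 2.28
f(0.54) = 5.30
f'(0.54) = 15.94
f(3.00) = -0.13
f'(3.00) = 0.11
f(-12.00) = 0.00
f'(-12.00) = 0.00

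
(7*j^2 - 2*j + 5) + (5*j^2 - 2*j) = 12*j^2 - 4*j + 5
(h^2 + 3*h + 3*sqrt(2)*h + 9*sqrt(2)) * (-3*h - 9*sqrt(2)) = -3*h^3 - 18*sqrt(2)*h^2 - 9*h^2 - 54*sqrt(2)*h - 54*h - 162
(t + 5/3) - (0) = t + 5/3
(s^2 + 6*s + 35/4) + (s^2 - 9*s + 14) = 2*s^2 - 3*s + 91/4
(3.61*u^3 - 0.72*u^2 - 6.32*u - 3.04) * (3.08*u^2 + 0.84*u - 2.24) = 11.1188*u^5 + 0.8148*u^4 - 28.1568*u^3 - 13.0592*u^2 + 11.6032*u + 6.8096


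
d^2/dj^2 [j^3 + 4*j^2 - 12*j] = 6*j + 8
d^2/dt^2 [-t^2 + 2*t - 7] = -2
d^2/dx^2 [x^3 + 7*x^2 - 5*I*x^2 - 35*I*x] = 6*x + 14 - 10*I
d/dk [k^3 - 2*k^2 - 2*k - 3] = 3*k^2 - 4*k - 2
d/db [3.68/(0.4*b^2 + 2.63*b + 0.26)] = (-2.944*b - 9.6784)/(0.4*b^2 + 2.63*b + 0.26)^2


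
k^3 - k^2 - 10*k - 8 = (k - 4)*(k + 1)*(k + 2)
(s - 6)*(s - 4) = s^2 - 10*s + 24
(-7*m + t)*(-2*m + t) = 14*m^2 - 9*m*t + t^2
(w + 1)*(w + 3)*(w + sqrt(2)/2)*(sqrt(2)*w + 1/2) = sqrt(2)*w^4 + 3*w^3/2 + 4*sqrt(2)*w^3 + 13*sqrt(2)*w^2/4 + 6*w^2 + sqrt(2)*w + 9*w/2 + 3*sqrt(2)/4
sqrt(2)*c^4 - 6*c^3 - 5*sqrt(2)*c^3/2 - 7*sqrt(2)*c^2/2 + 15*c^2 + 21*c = c*(c - 7/2)*(c - 3*sqrt(2))*(sqrt(2)*c + sqrt(2))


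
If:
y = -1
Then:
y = -1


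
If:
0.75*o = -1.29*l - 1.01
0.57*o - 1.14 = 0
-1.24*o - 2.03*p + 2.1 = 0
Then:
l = -1.95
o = 2.00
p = -0.19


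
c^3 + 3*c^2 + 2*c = c*(c + 1)*(c + 2)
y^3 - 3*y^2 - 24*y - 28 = (y - 7)*(y + 2)^2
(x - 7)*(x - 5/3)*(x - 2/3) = x^3 - 28*x^2/3 + 157*x/9 - 70/9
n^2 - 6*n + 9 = (n - 3)^2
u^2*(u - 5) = u^3 - 5*u^2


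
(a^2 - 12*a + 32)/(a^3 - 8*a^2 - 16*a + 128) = 1/(a + 4)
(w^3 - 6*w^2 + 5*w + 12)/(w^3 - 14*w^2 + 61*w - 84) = (w + 1)/(w - 7)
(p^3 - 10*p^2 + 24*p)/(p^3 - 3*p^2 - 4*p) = (p - 6)/(p + 1)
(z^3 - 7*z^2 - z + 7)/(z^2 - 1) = z - 7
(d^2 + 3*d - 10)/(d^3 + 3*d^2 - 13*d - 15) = (d - 2)/(d^2 - 2*d - 3)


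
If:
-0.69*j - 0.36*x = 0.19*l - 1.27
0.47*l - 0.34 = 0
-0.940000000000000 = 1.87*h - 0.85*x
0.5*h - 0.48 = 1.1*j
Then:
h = 0.94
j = -0.01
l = 0.72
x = 3.17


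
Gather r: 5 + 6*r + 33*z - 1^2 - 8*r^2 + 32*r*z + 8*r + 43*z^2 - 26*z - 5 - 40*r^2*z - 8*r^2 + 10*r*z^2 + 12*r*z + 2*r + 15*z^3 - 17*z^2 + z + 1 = r^2*(-40*z - 16) + r*(10*z^2 + 44*z + 16) + 15*z^3 + 26*z^2 + 8*z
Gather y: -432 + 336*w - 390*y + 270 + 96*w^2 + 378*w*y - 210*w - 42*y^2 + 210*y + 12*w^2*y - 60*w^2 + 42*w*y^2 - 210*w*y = 36*w^2 + 126*w + y^2*(42*w - 42) + y*(12*w^2 + 168*w - 180) - 162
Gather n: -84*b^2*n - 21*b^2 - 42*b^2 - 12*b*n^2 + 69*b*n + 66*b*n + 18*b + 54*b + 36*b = -63*b^2 - 12*b*n^2 + 108*b + n*(-84*b^2 + 135*b)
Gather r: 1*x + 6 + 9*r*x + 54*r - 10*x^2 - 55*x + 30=r*(9*x + 54) - 10*x^2 - 54*x + 36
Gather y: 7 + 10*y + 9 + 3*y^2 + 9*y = 3*y^2 + 19*y + 16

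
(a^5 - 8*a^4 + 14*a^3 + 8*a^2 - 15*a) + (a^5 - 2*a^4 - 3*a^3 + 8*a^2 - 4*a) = 2*a^5 - 10*a^4 + 11*a^3 + 16*a^2 - 19*a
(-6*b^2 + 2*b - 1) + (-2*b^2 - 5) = -8*b^2 + 2*b - 6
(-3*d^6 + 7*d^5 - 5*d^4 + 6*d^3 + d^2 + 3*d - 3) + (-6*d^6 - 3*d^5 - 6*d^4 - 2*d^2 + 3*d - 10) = -9*d^6 + 4*d^5 - 11*d^4 + 6*d^3 - d^2 + 6*d - 13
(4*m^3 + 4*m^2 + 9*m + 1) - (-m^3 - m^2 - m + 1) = 5*m^3 + 5*m^2 + 10*m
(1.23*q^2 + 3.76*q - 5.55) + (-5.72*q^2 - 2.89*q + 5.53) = -4.49*q^2 + 0.87*q - 0.0199999999999996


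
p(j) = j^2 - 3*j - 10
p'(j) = 2*j - 3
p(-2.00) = 0.00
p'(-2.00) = -7.00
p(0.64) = -11.51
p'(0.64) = -1.72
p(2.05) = -11.95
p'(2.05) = 1.10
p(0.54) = -11.33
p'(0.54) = -1.92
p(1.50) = -12.25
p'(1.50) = 0.00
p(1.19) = -12.15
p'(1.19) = -0.62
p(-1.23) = -4.80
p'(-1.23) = -5.46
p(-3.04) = 8.36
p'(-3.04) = -9.08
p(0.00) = -10.00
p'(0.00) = -3.00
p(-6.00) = 44.00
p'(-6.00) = -15.00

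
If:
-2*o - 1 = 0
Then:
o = -1/2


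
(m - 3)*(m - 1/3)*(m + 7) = m^3 + 11*m^2/3 - 67*m/3 + 7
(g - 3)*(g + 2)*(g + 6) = g^3 + 5*g^2 - 12*g - 36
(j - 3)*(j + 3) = j^2 - 9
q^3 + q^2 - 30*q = q*(q - 5)*(q + 6)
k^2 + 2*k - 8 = (k - 2)*(k + 4)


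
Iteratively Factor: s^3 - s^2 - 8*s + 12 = (s + 3)*(s^2 - 4*s + 4) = (s - 2)*(s + 3)*(s - 2)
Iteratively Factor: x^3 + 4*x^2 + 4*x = (x)*(x^2 + 4*x + 4) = x*(x + 2)*(x + 2)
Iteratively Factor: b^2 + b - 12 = (b + 4)*(b - 3)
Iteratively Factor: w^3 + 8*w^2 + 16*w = (w + 4)*(w^2 + 4*w) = (w + 4)^2*(w)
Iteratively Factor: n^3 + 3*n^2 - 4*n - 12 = (n + 2)*(n^2 + n - 6) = (n - 2)*(n + 2)*(n + 3)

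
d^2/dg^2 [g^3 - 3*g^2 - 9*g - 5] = 6*g - 6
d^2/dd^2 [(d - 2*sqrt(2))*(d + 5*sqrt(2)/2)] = 2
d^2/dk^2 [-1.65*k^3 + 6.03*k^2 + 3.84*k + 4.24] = 12.06 - 9.9*k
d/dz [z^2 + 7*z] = 2*z + 7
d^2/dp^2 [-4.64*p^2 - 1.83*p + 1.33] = -9.28000000000000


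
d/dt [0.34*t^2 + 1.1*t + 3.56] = 0.68*t + 1.1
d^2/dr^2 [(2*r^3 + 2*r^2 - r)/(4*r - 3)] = 4*(16*r^3 - 36*r^2 + 27*r + 3)/(64*r^3 - 144*r^2 + 108*r - 27)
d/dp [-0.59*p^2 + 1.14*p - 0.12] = 1.14 - 1.18*p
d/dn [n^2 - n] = 2*n - 1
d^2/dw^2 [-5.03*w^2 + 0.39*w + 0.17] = -10.0600000000000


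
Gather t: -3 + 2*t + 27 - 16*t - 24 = -14*t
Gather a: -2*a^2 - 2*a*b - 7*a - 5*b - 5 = -2*a^2 + a*(-2*b - 7) - 5*b - 5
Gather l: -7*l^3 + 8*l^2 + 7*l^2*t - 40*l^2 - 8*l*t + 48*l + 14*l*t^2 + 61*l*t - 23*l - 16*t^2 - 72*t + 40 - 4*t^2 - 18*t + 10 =-7*l^3 + l^2*(7*t - 32) + l*(14*t^2 + 53*t + 25) - 20*t^2 - 90*t + 50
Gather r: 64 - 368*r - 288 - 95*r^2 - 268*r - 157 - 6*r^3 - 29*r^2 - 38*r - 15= -6*r^3 - 124*r^2 - 674*r - 396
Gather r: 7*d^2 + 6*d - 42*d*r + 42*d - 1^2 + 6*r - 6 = 7*d^2 + 48*d + r*(6 - 42*d) - 7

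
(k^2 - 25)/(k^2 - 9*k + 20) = (k + 5)/(k - 4)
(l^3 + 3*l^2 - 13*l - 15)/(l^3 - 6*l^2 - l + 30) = (l^2 + 6*l + 5)/(l^2 - 3*l - 10)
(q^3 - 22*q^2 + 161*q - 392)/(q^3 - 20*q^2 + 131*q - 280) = (q - 7)/(q - 5)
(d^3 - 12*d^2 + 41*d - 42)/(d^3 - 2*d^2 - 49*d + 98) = (d - 3)/(d + 7)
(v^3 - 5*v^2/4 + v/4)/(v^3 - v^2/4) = (v - 1)/v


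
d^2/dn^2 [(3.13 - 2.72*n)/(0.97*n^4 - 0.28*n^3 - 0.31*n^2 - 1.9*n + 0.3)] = (-30.710976*n^7 + 70.720372*n^6 - 21.875304*n^5 - 45.49107*n^4 - 0.525720000000007*n^3 - 1.876002*n^2 + 11.12118*n + 20.07998)/(0.912673*n^12 - 0.790356*n^11 - 0.646893*n^10 - 4.879906*n^9 + 4.149789*n^8 + 2.411496*n^7 + 9.015089*n^6 - 6.74133*n^5 - 2.05131*n^4 - 5.8744*n^3 + 3.1653*n^2 - 0.513*n + 0.027)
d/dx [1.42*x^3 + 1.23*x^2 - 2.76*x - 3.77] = 4.26*x^2 + 2.46*x - 2.76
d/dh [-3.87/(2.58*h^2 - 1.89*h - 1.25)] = (19.9692*h - 7.3143)/(-2.58*h^2 + 1.89*h + 1.25)^2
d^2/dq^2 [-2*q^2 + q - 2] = -4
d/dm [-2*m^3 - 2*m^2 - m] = -6*m^2 - 4*m - 1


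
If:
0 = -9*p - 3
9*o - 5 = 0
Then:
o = 5/9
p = -1/3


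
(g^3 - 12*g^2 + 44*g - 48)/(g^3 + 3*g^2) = (g^3 - 12*g^2 + 44*g - 48)/(g^2*(g + 3))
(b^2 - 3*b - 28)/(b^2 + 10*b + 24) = (b - 7)/(b + 6)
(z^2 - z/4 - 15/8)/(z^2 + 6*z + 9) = (z^2 - z/4 - 15/8)/(z^2 + 6*z + 9)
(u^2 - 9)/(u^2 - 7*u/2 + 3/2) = 2*(u + 3)/(2*u - 1)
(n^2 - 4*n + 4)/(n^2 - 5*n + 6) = (n - 2)/(n - 3)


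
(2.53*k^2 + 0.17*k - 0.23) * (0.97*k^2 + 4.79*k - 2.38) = 2.4541*k^4 + 12.2836*k^3 - 5.4302*k^2 - 1.5063*k + 0.5474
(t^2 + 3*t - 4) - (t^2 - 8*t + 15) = 11*t - 19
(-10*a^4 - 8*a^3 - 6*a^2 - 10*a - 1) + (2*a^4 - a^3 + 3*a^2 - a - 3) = -8*a^4 - 9*a^3 - 3*a^2 - 11*a - 4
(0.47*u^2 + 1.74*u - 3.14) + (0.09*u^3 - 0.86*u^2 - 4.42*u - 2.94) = 0.09*u^3 - 0.39*u^2 - 2.68*u - 6.08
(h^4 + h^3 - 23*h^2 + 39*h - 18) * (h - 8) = h^5 - 7*h^4 - 31*h^3 + 223*h^2 - 330*h + 144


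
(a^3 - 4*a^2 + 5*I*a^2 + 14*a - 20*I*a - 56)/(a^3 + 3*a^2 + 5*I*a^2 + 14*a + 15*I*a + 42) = (a - 4)/(a + 3)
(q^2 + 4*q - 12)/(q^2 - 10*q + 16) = (q + 6)/(q - 8)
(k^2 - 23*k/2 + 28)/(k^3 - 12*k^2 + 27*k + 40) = (k - 7/2)/(k^2 - 4*k - 5)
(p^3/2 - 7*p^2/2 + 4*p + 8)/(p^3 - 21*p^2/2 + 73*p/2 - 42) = (p^2 - 3*p - 4)/(2*p^2 - 13*p + 21)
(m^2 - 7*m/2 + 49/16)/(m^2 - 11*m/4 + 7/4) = (m - 7/4)/(m - 1)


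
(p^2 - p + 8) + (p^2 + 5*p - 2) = 2*p^2 + 4*p + 6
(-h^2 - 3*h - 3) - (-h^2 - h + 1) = -2*h - 4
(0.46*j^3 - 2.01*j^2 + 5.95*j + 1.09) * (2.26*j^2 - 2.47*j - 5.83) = 1.0396*j^5 - 5.6788*j^4 + 15.7299*j^3 - 0.514800000000003*j^2 - 37.3808*j - 6.3547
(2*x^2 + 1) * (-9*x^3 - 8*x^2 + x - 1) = -18*x^5 - 16*x^4 - 7*x^3 - 10*x^2 + x - 1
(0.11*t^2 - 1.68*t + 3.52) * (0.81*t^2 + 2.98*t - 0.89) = 0.0891*t^4 - 1.033*t^3 - 2.2531*t^2 + 11.9848*t - 3.1328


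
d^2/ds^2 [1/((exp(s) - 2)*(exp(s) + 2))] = 4*(exp(2*s) + 4)*exp(2*s)/(exp(6*s) - 12*exp(4*s) + 48*exp(2*s) - 64)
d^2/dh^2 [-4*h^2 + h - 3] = -8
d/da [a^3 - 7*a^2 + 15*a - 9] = 3*a^2 - 14*a + 15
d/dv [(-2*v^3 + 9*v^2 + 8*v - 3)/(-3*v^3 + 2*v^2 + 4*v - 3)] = (23*v^4 + 32*v^3 + 11*v^2 - 42*v - 12)/(9*v^6 - 12*v^5 - 20*v^4 + 34*v^3 + 4*v^2 - 24*v + 9)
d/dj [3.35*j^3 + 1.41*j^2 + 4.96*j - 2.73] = 10.05*j^2 + 2.82*j + 4.96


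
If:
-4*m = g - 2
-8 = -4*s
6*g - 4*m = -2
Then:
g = 0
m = 1/2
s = 2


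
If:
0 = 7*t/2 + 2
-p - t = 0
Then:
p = 4/7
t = -4/7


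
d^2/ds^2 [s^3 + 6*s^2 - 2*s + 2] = 6*s + 12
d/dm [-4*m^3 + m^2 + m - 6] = -12*m^2 + 2*m + 1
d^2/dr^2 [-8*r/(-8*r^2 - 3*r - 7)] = 16*(r*(16*r + 3)^2 - 3*(8*r + 1)*(8*r^2 + 3*r + 7))/(8*r^2 + 3*r + 7)^3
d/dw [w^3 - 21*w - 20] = 3*w^2 - 21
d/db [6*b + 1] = 6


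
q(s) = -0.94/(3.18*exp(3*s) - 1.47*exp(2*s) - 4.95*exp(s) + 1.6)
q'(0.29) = 4032.83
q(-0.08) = 0.55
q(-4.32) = -0.61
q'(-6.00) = 0.00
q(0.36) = -1.11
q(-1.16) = -537.51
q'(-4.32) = -0.03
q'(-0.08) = 0.14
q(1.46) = -0.00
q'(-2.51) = -0.28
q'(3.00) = 0.00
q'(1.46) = 0.02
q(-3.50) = -0.65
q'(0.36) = 19.50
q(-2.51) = -0.79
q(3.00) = 0.00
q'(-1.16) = -475417.52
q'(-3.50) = -0.07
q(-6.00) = -0.59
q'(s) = -0.94*(-9.54*exp(3*s) + 2.94*exp(2*s) + 4.95*exp(s))/(3.18*exp(3*s) - 1.47*exp(2*s) - 4.95*exp(s) + 1.6)^2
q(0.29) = 18.64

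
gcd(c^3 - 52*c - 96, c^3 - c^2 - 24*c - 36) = c + 2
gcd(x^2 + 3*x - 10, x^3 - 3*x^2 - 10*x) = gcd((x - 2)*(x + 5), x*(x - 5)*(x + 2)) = 1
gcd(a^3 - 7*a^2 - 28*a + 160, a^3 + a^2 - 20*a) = a^2 + a - 20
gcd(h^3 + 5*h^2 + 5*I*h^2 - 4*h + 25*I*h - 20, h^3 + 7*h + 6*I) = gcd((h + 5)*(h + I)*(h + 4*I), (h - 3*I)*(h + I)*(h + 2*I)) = h + I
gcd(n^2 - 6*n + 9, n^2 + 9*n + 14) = 1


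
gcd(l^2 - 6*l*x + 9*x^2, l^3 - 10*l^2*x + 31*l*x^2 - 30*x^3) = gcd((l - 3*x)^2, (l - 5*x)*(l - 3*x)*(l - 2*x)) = -l + 3*x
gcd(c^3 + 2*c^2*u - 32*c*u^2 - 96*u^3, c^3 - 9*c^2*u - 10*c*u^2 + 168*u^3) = -c^2 + 2*c*u + 24*u^2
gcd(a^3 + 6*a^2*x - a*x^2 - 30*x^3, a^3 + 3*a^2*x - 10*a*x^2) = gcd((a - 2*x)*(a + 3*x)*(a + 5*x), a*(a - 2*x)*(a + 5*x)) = -a^2 - 3*a*x + 10*x^2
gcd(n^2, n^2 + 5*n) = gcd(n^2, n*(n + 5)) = n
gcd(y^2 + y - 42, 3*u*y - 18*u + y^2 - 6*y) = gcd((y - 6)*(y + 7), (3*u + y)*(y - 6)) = y - 6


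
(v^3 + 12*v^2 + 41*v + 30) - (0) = v^3 + 12*v^2 + 41*v + 30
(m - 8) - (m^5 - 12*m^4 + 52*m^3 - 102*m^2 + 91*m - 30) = -m^5 + 12*m^4 - 52*m^3 + 102*m^2 - 90*m + 22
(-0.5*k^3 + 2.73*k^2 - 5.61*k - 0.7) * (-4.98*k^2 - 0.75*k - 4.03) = 2.49*k^5 - 13.2204*k^4 + 27.9053*k^3 - 3.3084*k^2 + 23.1333*k + 2.821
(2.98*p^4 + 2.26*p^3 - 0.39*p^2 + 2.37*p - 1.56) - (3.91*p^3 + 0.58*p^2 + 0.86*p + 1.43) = 2.98*p^4 - 1.65*p^3 - 0.97*p^2 + 1.51*p - 2.99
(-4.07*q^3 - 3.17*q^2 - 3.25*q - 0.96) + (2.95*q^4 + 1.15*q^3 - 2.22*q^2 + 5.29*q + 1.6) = 2.95*q^4 - 2.92*q^3 - 5.39*q^2 + 2.04*q + 0.64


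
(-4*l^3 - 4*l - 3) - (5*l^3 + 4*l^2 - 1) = -9*l^3 - 4*l^2 - 4*l - 2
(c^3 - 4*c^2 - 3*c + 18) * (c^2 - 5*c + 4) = c^5 - 9*c^4 + 21*c^3 + 17*c^2 - 102*c + 72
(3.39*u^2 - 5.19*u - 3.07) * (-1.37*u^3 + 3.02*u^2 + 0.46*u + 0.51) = -4.6443*u^5 + 17.3481*u^4 - 9.9085*u^3 - 9.9299*u^2 - 4.0591*u - 1.5657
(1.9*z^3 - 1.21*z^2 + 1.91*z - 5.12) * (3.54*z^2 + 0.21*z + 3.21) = 6.726*z^5 - 3.8844*z^4 + 12.6063*z^3 - 21.6078*z^2 + 5.0559*z - 16.4352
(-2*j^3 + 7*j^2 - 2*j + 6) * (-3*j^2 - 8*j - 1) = 6*j^5 - 5*j^4 - 48*j^3 - 9*j^2 - 46*j - 6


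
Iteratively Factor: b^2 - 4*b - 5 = (b + 1)*(b - 5)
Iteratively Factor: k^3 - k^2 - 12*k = (k + 3)*(k^2 - 4*k) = k*(k + 3)*(k - 4)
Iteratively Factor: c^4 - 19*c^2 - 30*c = (c)*(c^3 - 19*c - 30) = c*(c + 3)*(c^2 - 3*c - 10) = c*(c + 2)*(c + 3)*(c - 5)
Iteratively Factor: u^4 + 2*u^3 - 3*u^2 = (u + 3)*(u^3 - u^2) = (u - 1)*(u + 3)*(u^2) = u*(u - 1)*(u + 3)*(u)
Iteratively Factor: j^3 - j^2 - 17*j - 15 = (j + 3)*(j^2 - 4*j - 5) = (j - 5)*(j + 3)*(j + 1)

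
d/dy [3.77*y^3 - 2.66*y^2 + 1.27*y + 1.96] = 11.31*y^2 - 5.32*y + 1.27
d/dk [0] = 0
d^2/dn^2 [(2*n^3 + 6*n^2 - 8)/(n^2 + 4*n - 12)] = 64*(n^3 - 3*n^2 + 24*n + 20)/(n^6 + 12*n^5 + 12*n^4 - 224*n^3 - 144*n^2 + 1728*n - 1728)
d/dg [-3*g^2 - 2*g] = -6*g - 2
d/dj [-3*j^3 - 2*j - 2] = -9*j^2 - 2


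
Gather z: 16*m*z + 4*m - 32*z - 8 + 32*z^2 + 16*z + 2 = 4*m + 32*z^2 + z*(16*m - 16) - 6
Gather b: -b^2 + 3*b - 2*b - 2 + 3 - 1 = -b^2 + b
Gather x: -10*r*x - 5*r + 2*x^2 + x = -5*r + 2*x^2 + x*(1 - 10*r)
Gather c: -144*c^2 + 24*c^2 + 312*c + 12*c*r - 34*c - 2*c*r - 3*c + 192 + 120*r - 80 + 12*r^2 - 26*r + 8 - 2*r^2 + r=-120*c^2 + c*(10*r + 275) + 10*r^2 + 95*r + 120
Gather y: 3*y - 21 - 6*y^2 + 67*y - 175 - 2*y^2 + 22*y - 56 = -8*y^2 + 92*y - 252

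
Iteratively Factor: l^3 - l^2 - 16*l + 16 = (l - 1)*(l^2 - 16) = (l - 4)*(l - 1)*(l + 4)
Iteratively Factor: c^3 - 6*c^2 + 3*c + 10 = (c - 5)*(c^2 - c - 2) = (c - 5)*(c - 2)*(c + 1)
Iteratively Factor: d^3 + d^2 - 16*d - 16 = (d + 1)*(d^2 - 16) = (d + 1)*(d + 4)*(d - 4)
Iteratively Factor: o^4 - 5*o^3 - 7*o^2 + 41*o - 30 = (o - 2)*(o^3 - 3*o^2 - 13*o + 15) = (o - 2)*(o - 1)*(o^2 - 2*o - 15) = (o - 5)*(o - 2)*(o - 1)*(o + 3)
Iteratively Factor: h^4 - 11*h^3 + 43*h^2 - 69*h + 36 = (h - 3)*(h^3 - 8*h^2 + 19*h - 12) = (h - 4)*(h - 3)*(h^2 - 4*h + 3) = (h - 4)*(h - 3)*(h - 1)*(h - 3)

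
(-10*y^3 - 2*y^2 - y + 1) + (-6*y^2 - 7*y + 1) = -10*y^3 - 8*y^2 - 8*y + 2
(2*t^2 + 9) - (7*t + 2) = 2*t^2 - 7*t + 7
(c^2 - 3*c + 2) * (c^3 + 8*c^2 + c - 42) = c^5 + 5*c^4 - 21*c^3 - 29*c^2 + 128*c - 84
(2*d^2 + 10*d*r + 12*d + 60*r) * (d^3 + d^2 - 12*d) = 2*d^5 + 10*d^4*r + 14*d^4 + 70*d^3*r - 12*d^3 - 60*d^2*r - 144*d^2 - 720*d*r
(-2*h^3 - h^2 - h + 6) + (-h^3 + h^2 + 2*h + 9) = -3*h^3 + h + 15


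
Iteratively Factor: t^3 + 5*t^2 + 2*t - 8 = (t - 1)*(t^2 + 6*t + 8) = (t - 1)*(t + 2)*(t + 4)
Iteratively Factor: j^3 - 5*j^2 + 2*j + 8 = (j + 1)*(j^2 - 6*j + 8) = (j - 4)*(j + 1)*(j - 2)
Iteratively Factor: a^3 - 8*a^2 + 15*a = (a - 5)*(a^2 - 3*a) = (a - 5)*(a - 3)*(a)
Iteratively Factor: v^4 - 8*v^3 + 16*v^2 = (v)*(v^3 - 8*v^2 + 16*v) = v*(v - 4)*(v^2 - 4*v) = v*(v - 4)^2*(v)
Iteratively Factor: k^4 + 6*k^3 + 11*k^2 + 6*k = (k + 2)*(k^3 + 4*k^2 + 3*k) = (k + 2)*(k + 3)*(k^2 + k) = k*(k + 2)*(k + 3)*(k + 1)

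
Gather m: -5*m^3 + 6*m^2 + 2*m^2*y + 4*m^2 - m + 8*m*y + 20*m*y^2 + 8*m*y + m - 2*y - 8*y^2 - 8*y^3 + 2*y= -5*m^3 + m^2*(2*y + 10) + m*(20*y^2 + 16*y) - 8*y^3 - 8*y^2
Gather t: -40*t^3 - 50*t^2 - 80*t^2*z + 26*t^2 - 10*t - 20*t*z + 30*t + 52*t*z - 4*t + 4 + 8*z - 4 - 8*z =-40*t^3 + t^2*(-80*z - 24) + t*(32*z + 16)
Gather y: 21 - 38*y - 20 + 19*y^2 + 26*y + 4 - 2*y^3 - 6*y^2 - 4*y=-2*y^3 + 13*y^2 - 16*y + 5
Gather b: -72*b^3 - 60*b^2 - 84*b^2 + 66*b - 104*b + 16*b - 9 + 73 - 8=-72*b^3 - 144*b^2 - 22*b + 56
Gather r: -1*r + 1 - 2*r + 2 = 3 - 3*r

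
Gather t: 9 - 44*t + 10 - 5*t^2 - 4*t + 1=-5*t^2 - 48*t + 20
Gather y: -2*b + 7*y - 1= -2*b + 7*y - 1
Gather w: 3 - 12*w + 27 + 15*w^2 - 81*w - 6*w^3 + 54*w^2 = -6*w^3 + 69*w^2 - 93*w + 30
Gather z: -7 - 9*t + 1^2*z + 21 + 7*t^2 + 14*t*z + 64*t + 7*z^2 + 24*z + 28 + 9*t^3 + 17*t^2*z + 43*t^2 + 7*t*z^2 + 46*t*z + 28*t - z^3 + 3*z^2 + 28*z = 9*t^3 + 50*t^2 + 83*t - z^3 + z^2*(7*t + 10) + z*(17*t^2 + 60*t + 53) + 42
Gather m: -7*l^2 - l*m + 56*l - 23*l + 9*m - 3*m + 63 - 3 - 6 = -7*l^2 + 33*l + m*(6 - l) + 54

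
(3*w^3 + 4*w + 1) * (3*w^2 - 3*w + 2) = 9*w^5 - 9*w^4 + 18*w^3 - 9*w^2 + 5*w + 2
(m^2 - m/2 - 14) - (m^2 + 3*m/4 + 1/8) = -5*m/4 - 113/8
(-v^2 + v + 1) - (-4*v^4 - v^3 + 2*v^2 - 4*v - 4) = 4*v^4 + v^3 - 3*v^2 + 5*v + 5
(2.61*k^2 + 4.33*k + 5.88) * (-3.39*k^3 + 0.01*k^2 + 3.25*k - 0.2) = -8.8479*k^5 - 14.6526*k^4 - 11.4074*k^3 + 13.6093*k^2 + 18.244*k - 1.176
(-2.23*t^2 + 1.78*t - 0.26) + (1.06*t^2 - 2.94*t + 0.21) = -1.17*t^2 - 1.16*t - 0.05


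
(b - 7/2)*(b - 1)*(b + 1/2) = b^3 - 4*b^2 + 5*b/4 + 7/4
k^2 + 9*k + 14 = (k + 2)*(k + 7)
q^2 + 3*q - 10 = (q - 2)*(q + 5)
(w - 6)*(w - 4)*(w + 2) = w^3 - 8*w^2 + 4*w + 48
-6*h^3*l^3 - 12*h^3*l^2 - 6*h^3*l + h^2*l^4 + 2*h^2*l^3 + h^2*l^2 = l*(-6*h + l)*(h*l + h)^2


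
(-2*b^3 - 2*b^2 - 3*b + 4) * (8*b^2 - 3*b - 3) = -16*b^5 - 10*b^4 - 12*b^3 + 47*b^2 - 3*b - 12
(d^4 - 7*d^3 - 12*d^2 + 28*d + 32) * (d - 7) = d^5 - 14*d^4 + 37*d^3 + 112*d^2 - 164*d - 224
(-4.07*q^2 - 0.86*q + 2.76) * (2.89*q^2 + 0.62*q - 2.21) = -11.7623*q^4 - 5.0088*q^3 + 16.4379*q^2 + 3.6118*q - 6.0996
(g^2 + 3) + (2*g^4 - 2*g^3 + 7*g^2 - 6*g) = 2*g^4 - 2*g^3 + 8*g^2 - 6*g + 3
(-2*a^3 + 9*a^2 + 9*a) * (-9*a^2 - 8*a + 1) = 18*a^5 - 65*a^4 - 155*a^3 - 63*a^2 + 9*a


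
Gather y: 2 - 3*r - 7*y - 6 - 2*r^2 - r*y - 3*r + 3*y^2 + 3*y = -2*r^2 - 6*r + 3*y^2 + y*(-r - 4) - 4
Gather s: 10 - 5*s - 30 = -5*s - 20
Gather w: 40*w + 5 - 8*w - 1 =32*w + 4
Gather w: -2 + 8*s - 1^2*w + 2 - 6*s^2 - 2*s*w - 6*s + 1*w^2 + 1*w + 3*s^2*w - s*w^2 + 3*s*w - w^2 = -6*s^2 - s*w^2 + 2*s + w*(3*s^2 + s)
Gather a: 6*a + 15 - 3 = 6*a + 12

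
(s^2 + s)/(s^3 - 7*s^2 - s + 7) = s/(s^2 - 8*s + 7)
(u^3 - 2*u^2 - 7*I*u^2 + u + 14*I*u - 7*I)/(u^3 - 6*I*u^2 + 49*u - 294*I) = (u^2 - 2*u + 1)/(u^2 + I*u + 42)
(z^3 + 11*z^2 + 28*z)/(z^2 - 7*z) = (z^2 + 11*z + 28)/(z - 7)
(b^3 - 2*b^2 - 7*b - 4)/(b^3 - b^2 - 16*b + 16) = (b^2 + 2*b + 1)/(b^2 + 3*b - 4)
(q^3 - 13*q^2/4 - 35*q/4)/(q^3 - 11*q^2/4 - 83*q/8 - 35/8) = 2*q/(2*q + 1)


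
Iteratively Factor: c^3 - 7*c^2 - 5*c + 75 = (c + 3)*(c^2 - 10*c + 25) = (c - 5)*(c + 3)*(c - 5)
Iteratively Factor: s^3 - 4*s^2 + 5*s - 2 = (s - 1)*(s^2 - 3*s + 2) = (s - 2)*(s - 1)*(s - 1)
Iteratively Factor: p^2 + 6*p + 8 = (p + 2)*(p + 4)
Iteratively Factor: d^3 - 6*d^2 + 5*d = (d - 1)*(d^2 - 5*d) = d*(d - 1)*(d - 5)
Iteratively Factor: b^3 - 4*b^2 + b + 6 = (b - 2)*(b^2 - 2*b - 3) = (b - 2)*(b + 1)*(b - 3)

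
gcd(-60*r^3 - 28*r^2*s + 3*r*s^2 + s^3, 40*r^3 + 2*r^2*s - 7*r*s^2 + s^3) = 10*r^2 + 3*r*s - s^2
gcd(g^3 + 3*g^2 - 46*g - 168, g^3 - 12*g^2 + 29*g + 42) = g - 7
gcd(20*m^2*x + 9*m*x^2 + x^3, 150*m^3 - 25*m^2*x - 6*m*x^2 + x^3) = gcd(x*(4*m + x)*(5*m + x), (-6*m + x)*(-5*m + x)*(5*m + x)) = 5*m + x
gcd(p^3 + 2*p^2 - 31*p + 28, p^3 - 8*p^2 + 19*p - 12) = p^2 - 5*p + 4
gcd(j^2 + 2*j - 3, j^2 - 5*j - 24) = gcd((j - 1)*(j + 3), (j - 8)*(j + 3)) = j + 3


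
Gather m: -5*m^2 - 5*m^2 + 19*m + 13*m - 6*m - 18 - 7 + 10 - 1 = -10*m^2 + 26*m - 16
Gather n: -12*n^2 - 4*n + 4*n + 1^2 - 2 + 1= -12*n^2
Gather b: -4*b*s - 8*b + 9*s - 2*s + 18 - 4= b*(-4*s - 8) + 7*s + 14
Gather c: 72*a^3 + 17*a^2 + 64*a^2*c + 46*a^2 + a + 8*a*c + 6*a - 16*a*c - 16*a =72*a^3 + 63*a^2 - 9*a + c*(64*a^2 - 8*a)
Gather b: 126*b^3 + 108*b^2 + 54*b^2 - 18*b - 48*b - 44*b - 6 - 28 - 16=126*b^3 + 162*b^2 - 110*b - 50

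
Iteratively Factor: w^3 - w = (w - 1)*(w^2 + w) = w*(w - 1)*(w + 1)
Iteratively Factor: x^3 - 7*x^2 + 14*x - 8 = (x - 2)*(x^2 - 5*x + 4) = (x - 2)*(x - 1)*(x - 4)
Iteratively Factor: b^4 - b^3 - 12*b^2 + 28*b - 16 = (b + 4)*(b^3 - 5*b^2 + 8*b - 4) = (b - 1)*(b + 4)*(b^2 - 4*b + 4) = (b - 2)*(b - 1)*(b + 4)*(b - 2)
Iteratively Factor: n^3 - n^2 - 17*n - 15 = (n + 3)*(n^2 - 4*n - 5) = (n - 5)*(n + 3)*(n + 1)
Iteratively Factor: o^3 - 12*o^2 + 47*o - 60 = (o - 4)*(o^2 - 8*o + 15) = (o - 5)*(o - 4)*(o - 3)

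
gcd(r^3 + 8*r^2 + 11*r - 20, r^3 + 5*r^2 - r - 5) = r^2 + 4*r - 5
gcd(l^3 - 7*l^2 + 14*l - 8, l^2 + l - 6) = l - 2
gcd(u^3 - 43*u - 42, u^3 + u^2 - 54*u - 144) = u + 6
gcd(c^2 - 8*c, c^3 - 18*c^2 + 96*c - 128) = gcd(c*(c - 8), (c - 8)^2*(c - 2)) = c - 8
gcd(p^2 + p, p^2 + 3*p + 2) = p + 1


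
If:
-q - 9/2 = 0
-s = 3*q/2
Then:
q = -9/2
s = 27/4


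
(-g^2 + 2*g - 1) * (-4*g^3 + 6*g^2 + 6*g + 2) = 4*g^5 - 14*g^4 + 10*g^3 + 4*g^2 - 2*g - 2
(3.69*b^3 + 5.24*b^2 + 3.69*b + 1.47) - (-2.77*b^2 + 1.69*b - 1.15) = 3.69*b^3 + 8.01*b^2 + 2.0*b + 2.62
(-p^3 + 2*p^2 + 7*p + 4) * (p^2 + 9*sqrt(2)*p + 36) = -p^5 - 9*sqrt(2)*p^4 + 2*p^4 - 29*p^3 + 18*sqrt(2)*p^3 + 76*p^2 + 63*sqrt(2)*p^2 + 36*sqrt(2)*p + 252*p + 144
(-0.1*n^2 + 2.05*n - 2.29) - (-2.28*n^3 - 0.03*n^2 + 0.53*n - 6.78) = 2.28*n^3 - 0.07*n^2 + 1.52*n + 4.49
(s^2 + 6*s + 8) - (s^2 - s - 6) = 7*s + 14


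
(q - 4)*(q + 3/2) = q^2 - 5*q/2 - 6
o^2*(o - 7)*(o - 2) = o^4 - 9*o^3 + 14*o^2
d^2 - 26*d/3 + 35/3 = (d - 7)*(d - 5/3)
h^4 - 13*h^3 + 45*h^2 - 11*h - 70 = (h - 7)*(h - 5)*(h - 2)*(h + 1)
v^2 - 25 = (v - 5)*(v + 5)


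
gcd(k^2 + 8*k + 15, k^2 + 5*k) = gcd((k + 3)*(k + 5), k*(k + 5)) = k + 5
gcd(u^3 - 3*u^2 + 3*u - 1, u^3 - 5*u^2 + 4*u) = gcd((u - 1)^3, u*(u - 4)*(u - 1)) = u - 1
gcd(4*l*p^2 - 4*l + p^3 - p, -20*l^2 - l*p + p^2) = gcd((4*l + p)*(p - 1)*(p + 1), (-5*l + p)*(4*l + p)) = 4*l + p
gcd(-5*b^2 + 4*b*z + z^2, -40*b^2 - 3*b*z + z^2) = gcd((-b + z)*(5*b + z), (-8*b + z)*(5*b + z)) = 5*b + z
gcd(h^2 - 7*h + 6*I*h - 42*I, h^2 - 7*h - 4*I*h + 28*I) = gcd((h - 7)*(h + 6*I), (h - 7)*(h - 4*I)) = h - 7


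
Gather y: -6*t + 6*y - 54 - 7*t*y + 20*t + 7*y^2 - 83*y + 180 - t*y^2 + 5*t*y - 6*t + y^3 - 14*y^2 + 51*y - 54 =8*t + y^3 + y^2*(-t - 7) + y*(-2*t - 26) + 72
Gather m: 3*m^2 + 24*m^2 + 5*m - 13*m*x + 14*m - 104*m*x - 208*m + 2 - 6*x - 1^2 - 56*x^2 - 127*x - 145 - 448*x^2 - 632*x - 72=27*m^2 + m*(-117*x - 189) - 504*x^2 - 765*x - 216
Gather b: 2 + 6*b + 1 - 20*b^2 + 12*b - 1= -20*b^2 + 18*b + 2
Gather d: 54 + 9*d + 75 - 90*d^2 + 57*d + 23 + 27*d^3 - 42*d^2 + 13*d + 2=27*d^3 - 132*d^2 + 79*d + 154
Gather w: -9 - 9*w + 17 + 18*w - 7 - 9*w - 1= 0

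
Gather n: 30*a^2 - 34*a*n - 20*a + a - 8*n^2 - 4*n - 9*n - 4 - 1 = 30*a^2 - 19*a - 8*n^2 + n*(-34*a - 13) - 5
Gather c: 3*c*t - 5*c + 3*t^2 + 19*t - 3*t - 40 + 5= c*(3*t - 5) + 3*t^2 + 16*t - 35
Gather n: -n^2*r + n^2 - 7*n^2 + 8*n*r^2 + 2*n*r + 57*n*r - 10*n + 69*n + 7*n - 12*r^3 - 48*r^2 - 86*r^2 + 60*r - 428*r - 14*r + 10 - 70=n^2*(-r - 6) + n*(8*r^2 + 59*r + 66) - 12*r^3 - 134*r^2 - 382*r - 60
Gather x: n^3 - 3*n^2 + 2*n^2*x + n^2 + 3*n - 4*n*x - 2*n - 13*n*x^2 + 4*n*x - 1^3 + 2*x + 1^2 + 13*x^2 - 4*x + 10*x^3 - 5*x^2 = n^3 - 2*n^2 + n + 10*x^3 + x^2*(8 - 13*n) + x*(2*n^2 - 2)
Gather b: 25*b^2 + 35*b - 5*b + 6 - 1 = 25*b^2 + 30*b + 5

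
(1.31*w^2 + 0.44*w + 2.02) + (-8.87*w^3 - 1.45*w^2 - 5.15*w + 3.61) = -8.87*w^3 - 0.14*w^2 - 4.71*w + 5.63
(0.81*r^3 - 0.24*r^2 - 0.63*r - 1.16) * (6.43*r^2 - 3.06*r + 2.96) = 5.2083*r^5 - 4.0218*r^4 - 0.918899999999999*r^3 - 6.2414*r^2 + 1.6848*r - 3.4336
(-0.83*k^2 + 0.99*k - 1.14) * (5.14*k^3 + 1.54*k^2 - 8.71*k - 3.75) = -4.2662*k^5 + 3.8104*k^4 + 2.8943*k^3 - 7.266*k^2 + 6.2169*k + 4.275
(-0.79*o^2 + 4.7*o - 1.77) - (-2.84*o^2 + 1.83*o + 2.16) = 2.05*o^2 + 2.87*o - 3.93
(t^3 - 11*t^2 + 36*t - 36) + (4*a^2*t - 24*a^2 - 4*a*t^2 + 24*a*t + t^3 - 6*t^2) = 4*a^2*t - 24*a^2 - 4*a*t^2 + 24*a*t + 2*t^3 - 17*t^2 + 36*t - 36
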